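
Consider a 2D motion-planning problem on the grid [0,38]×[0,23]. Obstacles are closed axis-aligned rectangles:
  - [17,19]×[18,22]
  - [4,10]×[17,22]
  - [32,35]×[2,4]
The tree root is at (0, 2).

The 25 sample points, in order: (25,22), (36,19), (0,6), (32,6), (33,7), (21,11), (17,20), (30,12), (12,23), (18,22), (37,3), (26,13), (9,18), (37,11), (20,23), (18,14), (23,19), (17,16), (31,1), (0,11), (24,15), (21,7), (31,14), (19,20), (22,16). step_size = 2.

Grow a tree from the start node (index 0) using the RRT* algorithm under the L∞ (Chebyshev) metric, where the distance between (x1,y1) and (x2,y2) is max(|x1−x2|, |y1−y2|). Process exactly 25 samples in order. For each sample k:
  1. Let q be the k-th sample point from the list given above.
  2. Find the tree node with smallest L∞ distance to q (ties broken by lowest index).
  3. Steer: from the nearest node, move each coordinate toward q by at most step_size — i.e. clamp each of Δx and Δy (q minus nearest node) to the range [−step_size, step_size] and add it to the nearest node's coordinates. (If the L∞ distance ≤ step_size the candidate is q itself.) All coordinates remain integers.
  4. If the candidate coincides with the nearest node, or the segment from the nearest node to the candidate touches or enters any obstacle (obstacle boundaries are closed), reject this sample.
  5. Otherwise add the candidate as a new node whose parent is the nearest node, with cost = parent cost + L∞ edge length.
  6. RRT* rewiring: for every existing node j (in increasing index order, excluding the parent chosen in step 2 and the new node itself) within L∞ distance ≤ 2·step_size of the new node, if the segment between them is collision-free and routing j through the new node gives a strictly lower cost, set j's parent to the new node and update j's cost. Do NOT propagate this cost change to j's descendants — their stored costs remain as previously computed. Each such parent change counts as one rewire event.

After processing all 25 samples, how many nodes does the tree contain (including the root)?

Node count: 25

1. q=(25,22) nearest=0 d=25 new=(2,4) → add node 1 parent=0 cost=2
2. q=(36,19) nearest=1 d=34 new=(4,6) → add node 2 parent=1 cost=4
3. q=(0,6) nearest=1 d=2 new=(0,6) → add node 3 parent=1 cost=4
4. q=(32,6) nearest=2 d=28 new=(6,6) → add node 4 parent=2 cost=6
5. q=(33,7) nearest=4 d=27 new=(8,7) → add node 5 parent=4 cost=8
6. q=(21,11) nearest=5 d=13 new=(10,9) → add node 6 parent=5 cost=10
7. q=(17,20) nearest=6 d=11 new=(12,11) → add node 7 parent=6 cost=12
8. q=(30,12) nearest=7 d=18 new=(14,12) → add node 8 parent=7 cost=14
9. q=(12,23) nearest=8 d=11 new=(12,14) → add node 9 parent=8 cost=16
10. q=(18,22) nearest=9 d=8 new=(14,16) → add node 10 parent=9 cost=18
11. q=(37,3) nearest=8 d=23 new=(16,10) → add node 11 parent=8 cost=16
12. q=(26,13) nearest=11 d=10 new=(18,12) → add node 12 parent=11 cost=18
13. q=(9,18) nearest=9 d=4 new=(10,16) → add node 13 parent=9 cost=18
14. q=(37,11) nearest=12 d=19 new=(20,11) → add node 14 parent=12 cost=20
15. q=(20,23) nearest=10 d=7 new=(16,18) → add node 15 parent=10 cost=20
16. q=(18,14) nearest=12 d=2 new=(18,14) → add node 16 parent=12 cost=20
17. q=(23,19) nearest=16 d=5 new=(20,16) → add node 17 parent=16 cost=22
18. q=(17,16) nearest=15 d=2 new=(17,16) → add node 18 parent=15 cost=22
19. q=(31,1) nearest=14 d=11 new=(22,9) → add node 19 parent=14 cost=22
20. q=(0,11) nearest=2 d=5 new=(2,8) → add node 20 parent=2 cost=6
21. q=(24,15) nearest=14 d=4 new=(22,13) → add node 21 parent=14 cost=22
22. q=(21,7) nearest=19 d=2 new=(21,7) → add node 22 parent=19 cost=24
23. q=(31,14) nearest=19 d=9 new=(24,11) → add node 23 parent=19 cost=24
24. q=(19,20) nearest=15 d=3 new=(18,20) → blocked by [17,19]×[18,22], reject
25. q=(22,16) nearest=17 d=2 new=(22,16) → add node 24 parent=17 cost=24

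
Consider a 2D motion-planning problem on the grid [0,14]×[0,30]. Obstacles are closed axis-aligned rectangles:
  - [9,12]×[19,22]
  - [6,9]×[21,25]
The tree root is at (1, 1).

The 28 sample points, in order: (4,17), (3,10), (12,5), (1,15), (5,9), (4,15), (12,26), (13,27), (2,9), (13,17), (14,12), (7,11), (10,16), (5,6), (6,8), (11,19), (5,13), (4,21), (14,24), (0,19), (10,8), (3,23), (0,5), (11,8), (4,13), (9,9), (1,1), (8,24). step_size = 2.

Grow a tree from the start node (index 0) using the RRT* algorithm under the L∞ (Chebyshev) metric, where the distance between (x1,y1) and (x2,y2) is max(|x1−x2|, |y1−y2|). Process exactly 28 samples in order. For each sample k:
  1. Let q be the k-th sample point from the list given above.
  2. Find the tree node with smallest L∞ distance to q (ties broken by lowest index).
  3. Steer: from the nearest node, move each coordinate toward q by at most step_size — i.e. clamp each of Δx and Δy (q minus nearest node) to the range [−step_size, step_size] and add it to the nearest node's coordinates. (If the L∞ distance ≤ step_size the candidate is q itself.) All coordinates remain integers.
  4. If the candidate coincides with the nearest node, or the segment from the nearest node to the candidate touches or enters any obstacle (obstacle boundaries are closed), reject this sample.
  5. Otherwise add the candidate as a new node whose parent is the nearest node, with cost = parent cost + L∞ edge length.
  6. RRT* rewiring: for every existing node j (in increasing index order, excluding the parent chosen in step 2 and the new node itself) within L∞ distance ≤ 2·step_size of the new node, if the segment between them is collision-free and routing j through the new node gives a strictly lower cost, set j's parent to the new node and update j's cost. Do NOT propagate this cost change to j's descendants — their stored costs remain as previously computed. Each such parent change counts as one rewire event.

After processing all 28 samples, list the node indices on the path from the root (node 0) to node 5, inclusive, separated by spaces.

Path: 0 1 2 5

1. q=(4,17) nearest=0 d=16 new=(3,3) → add node 1 parent=0 cost=2
2. q=(3,10) nearest=1 d=7 new=(3,5) → add node 2 parent=1 cost=4
3. q=(12,5) nearest=1 d=9 new=(5,5) → add node 3 parent=1 cost=4
4. q=(1,15) nearest=2 d=10 new=(1,7) → add node 4 parent=2 cost=6
5. q=(5,9) nearest=2 d=4 new=(5,7) → add node 5 parent=2 cost=6
6. q=(4,15) nearest=4 d=8 new=(3,9) → add node 6 parent=4 cost=8
7. q=(12,26) nearest=6 d=17 new=(5,11) → add node 7 parent=6 cost=10
8. q=(13,27) nearest=7 d=16 new=(7,13) → add node 8 parent=7 cost=12
9. q=(2,9) nearest=6 d=1 new=(2,9) → add node 9 parent=6 cost=9
10. q=(13,17) nearest=8 d=6 new=(9,15) → add node 10 parent=8 cost=14
11. q=(14,12) nearest=10 d=5 new=(11,13) → add node 11 parent=10 cost=16
12. q=(7,11) nearest=7 d=2 new=(7,11) → add node 12 parent=7 cost=12
13. q=(10,16) nearest=10 d=1 new=(10,16) → add node 13 parent=10 cost=15
14. q=(5,6) nearest=3 d=1 new=(5,6) → add node 14 parent=3 cost=5; rewire 9→14 (8<9)
15. q=(6,8) nearest=5 d=1 new=(6,8) → add node 15 parent=5 cost=7; rewire 12→15 (10<12)
16. q=(11,19) nearest=13 d=3 new=(11,18) → add node 16 parent=13 cost=17
17. q=(5,13) nearest=7 d=2 new=(5,13) → add node 17 parent=7 cost=12
18. q=(4,21) nearest=10 d=6 new=(7,17) → add node 18 parent=10 cost=16
19. q=(14,24) nearest=16 d=6 new=(13,20) → blocked by [9,12]×[19,22], reject
20. q=(0,19) nearest=17 d=6 new=(3,15) → add node 19 parent=17 cost=14
21. q=(10,8) nearest=12 d=3 new=(9,9) → add node 20 parent=12 cost=12
22. q=(3,23) nearest=18 d=6 new=(5,19) → add node 21 parent=18 cost=18
23. q=(0,5) nearest=4 d=2 new=(0,5) → add node 22 parent=4 cost=8
24. q=(11,8) nearest=20 d=2 new=(11,8) → add node 23 parent=20 cost=14
25. q=(4,13) nearest=17 d=1 new=(4,13) → add node 24 parent=17 cost=13
26. q=(9,9) nearest=20 d=0 → coincident, reject
27. q=(1,1) nearest=0 d=0 → coincident, reject
28. q=(8,24) nearest=21 d=5 new=(7,21) → blocked by [6,9]×[21,25], reject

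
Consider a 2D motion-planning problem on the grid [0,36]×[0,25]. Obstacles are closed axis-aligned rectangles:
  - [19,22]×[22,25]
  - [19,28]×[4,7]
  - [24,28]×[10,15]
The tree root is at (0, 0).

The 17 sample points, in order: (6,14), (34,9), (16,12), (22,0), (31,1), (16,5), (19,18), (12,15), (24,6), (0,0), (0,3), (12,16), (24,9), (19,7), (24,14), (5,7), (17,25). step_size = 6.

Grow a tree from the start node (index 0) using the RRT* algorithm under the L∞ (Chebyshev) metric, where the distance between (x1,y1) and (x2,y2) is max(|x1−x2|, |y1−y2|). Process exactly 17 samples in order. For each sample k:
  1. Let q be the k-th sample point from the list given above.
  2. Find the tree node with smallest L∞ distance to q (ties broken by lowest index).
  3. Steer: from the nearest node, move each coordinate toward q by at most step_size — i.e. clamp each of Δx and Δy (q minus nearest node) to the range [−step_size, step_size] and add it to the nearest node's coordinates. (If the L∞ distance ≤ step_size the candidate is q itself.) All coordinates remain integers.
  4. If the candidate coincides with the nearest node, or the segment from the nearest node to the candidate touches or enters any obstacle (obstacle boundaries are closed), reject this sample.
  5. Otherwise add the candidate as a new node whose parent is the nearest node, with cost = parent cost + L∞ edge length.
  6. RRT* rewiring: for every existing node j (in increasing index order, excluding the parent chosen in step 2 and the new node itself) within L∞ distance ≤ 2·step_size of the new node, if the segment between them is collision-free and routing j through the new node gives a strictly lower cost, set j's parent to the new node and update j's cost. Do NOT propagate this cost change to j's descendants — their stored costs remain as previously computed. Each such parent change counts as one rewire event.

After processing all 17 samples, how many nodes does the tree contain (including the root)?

Node count: 13

1. q=(6,14) nearest=0 d=14 new=(6,6) → add node 1 parent=0 cost=6
2. q=(34,9) nearest=1 d=28 new=(12,9) → add node 2 parent=1 cost=12
3. q=(16,12) nearest=2 d=4 new=(16,12) → add node 3 parent=2 cost=16
4. q=(22,0) nearest=2 d=10 new=(18,3) → add node 4 parent=2 cost=18
5. q=(31,1) nearest=4 d=13 new=(24,1) → add node 5 parent=4 cost=24
6. q=(16,5) nearest=4 d=2 new=(16,5) → add node 6 parent=4 cost=20
7. q=(19,18) nearest=3 d=6 new=(19,18) → add node 7 parent=3 cost=22
8. q=(12,15) nearest=3 d=4 new=(12,15) → add node 8 parent=3 cost=20
9. q=(24,6) nearest=5 d=5 new=(24,6) → blocked by [19,28]×[4,7], reject
10. q=(0,0) nearest=0 d=0 → coincident, reject
11. q=(0,3) nearest=0 d=3 new=(0,3) → add node 9 parent=0 cost=3; rewire 8→9 (15<20)
12. q=(12,16) nearest=8 d=1 new=(12,16) → add node 10 parent=8 cost=16
13. q=(24,9) nearest=4 d=6 new=(24,9) → blocked by [19,28]×[4,7], reject
14. q=(19,7) nearest=6 d=3 new=(19,7) → blocked by [19,28]×[4,7], reject
15. q=(24,14) nearest=7 d=5 new=(24,14) → blocked by [24,28]×[10,15], reject
16. q=(5,7) nearest=1 d=1 new=(5,7) → add node 11 parent=1 cost=7; rewire 6→11 (18<20)
17. q=(17,25) nearest=7 d=7 new=(17,24) → add node 12 parent=7 cost=28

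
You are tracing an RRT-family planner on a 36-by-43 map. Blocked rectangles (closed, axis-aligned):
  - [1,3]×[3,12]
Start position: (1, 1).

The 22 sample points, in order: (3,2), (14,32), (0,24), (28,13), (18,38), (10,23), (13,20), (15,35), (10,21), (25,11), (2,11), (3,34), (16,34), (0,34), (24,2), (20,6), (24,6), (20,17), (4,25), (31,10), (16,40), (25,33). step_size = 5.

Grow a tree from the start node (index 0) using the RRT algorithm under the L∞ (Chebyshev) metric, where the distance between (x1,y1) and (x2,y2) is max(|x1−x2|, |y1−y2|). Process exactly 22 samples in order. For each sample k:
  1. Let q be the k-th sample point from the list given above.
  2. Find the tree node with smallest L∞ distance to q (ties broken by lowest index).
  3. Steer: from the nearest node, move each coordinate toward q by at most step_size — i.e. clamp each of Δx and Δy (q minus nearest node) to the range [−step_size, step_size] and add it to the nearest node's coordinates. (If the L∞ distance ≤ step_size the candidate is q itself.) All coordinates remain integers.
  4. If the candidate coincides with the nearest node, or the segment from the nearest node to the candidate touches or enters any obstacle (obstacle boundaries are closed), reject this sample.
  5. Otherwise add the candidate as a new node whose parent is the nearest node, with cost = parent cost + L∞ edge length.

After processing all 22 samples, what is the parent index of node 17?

1. q=(3,2) nearest=0 d=2 new=(3,2) → add node 1 parent=0 cost=2
2. q=(14,32) nearest=1 d=30 new=(8,7) → add node 2 parent=1 cost=7
3. q=(0,24) nearest=2 d=17 new=(3,12) → blocked by [1,3]×[3,12], reject
4. q=(28,13) nearest=2 d=20 new=(13,12) → add node 3 parent=2 cost=12
5. q=(18,38) nearest=3 d=26 new=(18,17) → add node 4 parent=3 cost=17
6. q=(10,23) nearest=4 d=8 new=(13,22) → add node 5 parent=4 cost=22
7. q=(13,20) nearest=5 d=2 new=(13,20) → add node 6 parent=5 cost=24
8. q=(15,35) nearest=5 d=13 new=(15,27) → add node 7 parent=5 cost=27
9. q=(10,21) nearest=5 d=3 new=(10,21) → add node 8 parent=5 cost=25
10. q=(25,11) nearest=4 d=7 new=(23,12) → add node 9 parent=4 cost=22
11. q=(2,11) nearest=2 d=6 new=(3,11) → blocked by [1,3]×[3,12], reject
12. q=(3,34) nearest=5 d=12 new=(8,27) → add node 10 parent=5 cost=27
13. q=(16,34) nearest=7 d=7 new=(16,32) → add node 11 parent=7 cost=32
14. q=(0,34) nearest=10 d=8 new=(3,32) → add node 12 parent=10 cost=32
15. q=(24,2) nearest=9 d=10 new=(24,7) → add node 13 parent=9 cost=27
16. q=(20,6) nearest=13 d=4 new=(20,6) → add node 14 parent=13 cost=31
17. q=(24,6) nearest=13 d=1 new=(24,6) → add node 15 parent=13 cost=28
18. q=(20,17) nearest=4 d=2 new=(20,17) → add node 16 parent=4 cost=19
19. q=(4,25) nearest=10 d=4 new=(4,25) → add node 17 parent=10 cost=31
20. q=(31,10) nearest=13 d=7 new=(29,10) → add node 18 parent=13 cost=32
21. q=(16,40) nearest=11 d=8 new=(16,37) → add node 19 parent=11 cost=37
22. q=(25,33) nearest=11 d=9 new=(21,33) → add node 20 parent=11 cost=37

Parent of node 17: 10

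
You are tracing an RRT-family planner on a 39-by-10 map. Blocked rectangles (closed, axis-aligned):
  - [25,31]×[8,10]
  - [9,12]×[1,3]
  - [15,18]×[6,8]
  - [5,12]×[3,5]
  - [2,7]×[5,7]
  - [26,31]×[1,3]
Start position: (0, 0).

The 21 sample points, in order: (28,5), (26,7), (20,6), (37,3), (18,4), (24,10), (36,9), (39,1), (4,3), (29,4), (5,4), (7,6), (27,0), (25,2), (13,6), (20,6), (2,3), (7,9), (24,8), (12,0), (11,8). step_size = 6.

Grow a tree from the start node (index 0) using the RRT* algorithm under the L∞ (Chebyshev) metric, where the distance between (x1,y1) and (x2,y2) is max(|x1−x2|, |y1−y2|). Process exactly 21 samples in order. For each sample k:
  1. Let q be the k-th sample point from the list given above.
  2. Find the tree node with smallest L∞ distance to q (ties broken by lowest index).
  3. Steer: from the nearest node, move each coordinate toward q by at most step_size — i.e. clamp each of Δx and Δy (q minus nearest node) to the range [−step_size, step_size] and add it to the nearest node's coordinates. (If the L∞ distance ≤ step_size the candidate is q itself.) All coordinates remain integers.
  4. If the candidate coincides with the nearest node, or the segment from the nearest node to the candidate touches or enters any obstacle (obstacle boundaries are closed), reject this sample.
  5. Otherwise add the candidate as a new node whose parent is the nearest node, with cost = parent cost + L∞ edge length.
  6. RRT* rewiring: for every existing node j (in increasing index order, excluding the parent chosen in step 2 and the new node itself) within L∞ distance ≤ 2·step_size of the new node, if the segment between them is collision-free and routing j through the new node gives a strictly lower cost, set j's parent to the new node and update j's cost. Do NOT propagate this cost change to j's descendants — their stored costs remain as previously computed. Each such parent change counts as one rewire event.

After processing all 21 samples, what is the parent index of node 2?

1. q=(28,5) nearest=0 d=28 new=(6,5) → blocked by [5,12]×[3,5], reject
2. q=(26,7) nearest=0 d=26 new=(6,6) → blocked by [5,12]×[3,5], reject
3. q=(20,6) nearest=0 d=20 new=(6,6) → blocked by [5,12]×[3,5], reject
4. q=(37,3) nearest=0 d=37 new=(6,3) → blocked by [5,12]×[3,5], reject
5. q=(18,4) nearest=0 d=18 new=(6,4) → blocked by [5,12]×[3,5], reject
6. q=(24,10) nearest=0 d=24 new=(6,6) → blocked by [5,12]×[3,5], reject
7. q=(36,9) nearest=0 d=36 new=(6,6) → blocked by [5,12]×[3,5], reject
8. q=(39,1) nearest=0 d=39 new=(6,1) → add node 1 parent=0 cost=6
9. q=(4,3) nearest=1 d=2 new=(4,3) → add node 2 parent=1 cost=8
10. q=(29,4) nearest=1 d=23 new=(12,4) → blocked by [9,12]×[1,3], reject
11. q=(5,4) nearest=2 d=1 new=(5,4) → blocked by [5,12]×[3,5], reject
12. q=(7,6) nearest=2 d=3 new=(7,6) → blocked by [5,12]×[3,5], reject
13. q=(27,0) nearest=1 d=21 new=(12,0) → add node 3 parent=1 cost=12
14. q=(25,2) nearest=3 d=13 new=(18,2) → add node 4 parent=3 cost=18
15. q=(13,6) nearest=4 d=5 new=(13,6) → add node 5 parent=4 cost=23
16. q=(20,6) nearest=4 d=4 new=(20,6) → add node 6 parent=4 cost=22
17. q=(2,3) nearest=2 d=2 new=(2,3) → add node 7 parent=2 cost=10
18. q=(7,9) nearest=2 d=6 new=(7,9) → blocked by [5,12]×[3,5], reject
19. q=(24,8) nearest=6 d=4 new=(24,8) → add node 8 parent=6 cost=26
20. q=(12,0) nearest=3 d=0 → coincident, reject
21. q=(11,8) nearest=5 d=2 new=(11,8) → add node 9 parent=5 cost=25

Parent of node 2: 1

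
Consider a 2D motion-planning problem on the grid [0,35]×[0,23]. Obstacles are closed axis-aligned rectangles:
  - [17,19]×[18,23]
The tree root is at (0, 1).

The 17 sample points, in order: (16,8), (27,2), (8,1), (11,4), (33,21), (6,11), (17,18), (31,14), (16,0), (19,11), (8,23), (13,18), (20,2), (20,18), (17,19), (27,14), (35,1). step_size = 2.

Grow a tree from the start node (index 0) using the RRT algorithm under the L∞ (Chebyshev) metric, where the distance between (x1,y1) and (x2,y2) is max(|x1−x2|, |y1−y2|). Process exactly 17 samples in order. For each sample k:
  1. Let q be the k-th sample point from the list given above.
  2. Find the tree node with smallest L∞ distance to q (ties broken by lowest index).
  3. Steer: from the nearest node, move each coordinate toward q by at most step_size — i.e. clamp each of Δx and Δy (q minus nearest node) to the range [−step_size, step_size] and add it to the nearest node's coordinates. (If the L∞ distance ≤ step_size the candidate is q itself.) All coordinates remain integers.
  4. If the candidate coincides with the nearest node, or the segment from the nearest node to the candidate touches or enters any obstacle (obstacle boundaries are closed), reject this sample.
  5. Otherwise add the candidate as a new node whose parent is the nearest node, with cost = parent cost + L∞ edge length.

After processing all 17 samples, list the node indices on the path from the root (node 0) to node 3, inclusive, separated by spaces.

1. q=(16,8) nearest=0 d=16 new=(2,3) → add node 1 parent=0 cost=2
2. q=(27,2) nearest=1 d=25 new=(4,2) → add node 2 parent=1 cost=4
3. q=(8,1) nearest=2 d=4 new=(6,1) → add node 3 parent=2 cost=6
4. q=(11,4) nearest=3 d=5 new=(8,3) → add node 4 parent=3 cost=8
5. q=(33,21) nearest=4 d=25 new=(10,5) → add node 5 parent=4 cost=10
6. q=(6,11) nearest=5 d=6 new=(8,7) → add node 6 parent=5 cost=12
7. q=(17,18) nearest=6 d=11 new=(10,9) → add node 7 parent=6 cost=14
8. q=(31,14) nearest=5 d=21 new=(12,7) → add node 8 parent=5 cost=12
9. q=(16,0) nearest=5 d=6 new=(12,3) → add node 9 parent=5 cost=12
10. q=(19,11) nearest=8 d=7 new=(14,9) → add node 10 parent=8 cost=14
11. q=(8,23) nearest=7 d=14 new=(8,11) → add node 11 parent=7 cost=16
12. q=(13,18) nearest=11 d=7 new=(10,13) → add node 12 parent=11 cost=18
13. q=(20,2) nearest=10 d=7 new=(16,7) → add node 13 parent=10 cost=16
14. q=(20,18) nearest=10 d=9 new=(16,11) → add node 14 parent=10 cost=16
15. q=(17,19) nearest=12 d=7 new=(12,15) → add node 15 parent=12 cost=20
16. q=(27,14) nearest=13 d=11 new=(18,9) → add node 16 parent=13 cost=18
17. q=(35,1) nearest=16 d=17 new=(20,7) → add node 17 parent=16 cost=20

Path: 0 1 2 3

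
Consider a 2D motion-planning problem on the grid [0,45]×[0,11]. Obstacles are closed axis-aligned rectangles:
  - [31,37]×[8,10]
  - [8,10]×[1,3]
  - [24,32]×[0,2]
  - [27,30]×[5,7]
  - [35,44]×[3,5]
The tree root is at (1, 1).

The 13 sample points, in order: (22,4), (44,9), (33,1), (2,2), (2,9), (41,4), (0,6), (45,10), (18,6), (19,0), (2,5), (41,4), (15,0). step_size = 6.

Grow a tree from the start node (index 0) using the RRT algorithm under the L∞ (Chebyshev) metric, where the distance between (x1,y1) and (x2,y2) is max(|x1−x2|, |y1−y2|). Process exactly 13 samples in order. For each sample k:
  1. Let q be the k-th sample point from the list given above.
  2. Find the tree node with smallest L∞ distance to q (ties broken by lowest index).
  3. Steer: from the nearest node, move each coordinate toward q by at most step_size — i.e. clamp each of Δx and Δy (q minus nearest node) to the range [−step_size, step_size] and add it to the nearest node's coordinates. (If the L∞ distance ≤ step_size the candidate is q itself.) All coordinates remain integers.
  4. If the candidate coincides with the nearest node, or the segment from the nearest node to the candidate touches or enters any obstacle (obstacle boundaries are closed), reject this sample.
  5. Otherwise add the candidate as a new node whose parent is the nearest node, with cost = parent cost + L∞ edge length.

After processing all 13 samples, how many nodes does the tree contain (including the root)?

Node count: 13

1. q=(22,4) nearest=0 d=21 new=(7,4) → add node 1 parent=0 cost=6
2. q=(44,9) nearest=1 d=37 new=(13,9) → add node 2 parent=1 cost=12
3. q=(33,1) nearest=2 d=20 new=(19,3) → add node 3 parent=2 cost=18
4. q=(2,2) nearest=0 d=1 new=(2,2) → add node 4 parent=0 cost=1
5. q=(2,9) nearest=1 d=5 new=(2,9) → add node 5 parent=1 cost=11
6. q=(41,4) nearest=3 d=22 new=(25,4) → add node 6 parent=3 cost=24
7. q=(0,6) nearest=5 d=3 new=(0,6) → add node 7 parent=5 cost=14
8. q=(45,10) nearest=6 d=20 new=(31,10) → blocked by [31,37]×[8,10], reject
9. q=(18,6) nearest=3 d=3 new=(18,6) → add node 8 parent=3 cost=21
10. q=(19,0) nearest=3 d=3 new=(19,0) → add node 9 parent=3 cost=21
11. q=(2,5) nearest=7 d=2 new=(2,5) → add node 10 parent=7 cost=16
12. q=(41,4) nearest=6 d=16 new=(31,4) → add node 11 parent=6 cost=30
13. q=(15,0) nearest=3 d=4 new=(15,0) → add node 12 parent=3 cost=22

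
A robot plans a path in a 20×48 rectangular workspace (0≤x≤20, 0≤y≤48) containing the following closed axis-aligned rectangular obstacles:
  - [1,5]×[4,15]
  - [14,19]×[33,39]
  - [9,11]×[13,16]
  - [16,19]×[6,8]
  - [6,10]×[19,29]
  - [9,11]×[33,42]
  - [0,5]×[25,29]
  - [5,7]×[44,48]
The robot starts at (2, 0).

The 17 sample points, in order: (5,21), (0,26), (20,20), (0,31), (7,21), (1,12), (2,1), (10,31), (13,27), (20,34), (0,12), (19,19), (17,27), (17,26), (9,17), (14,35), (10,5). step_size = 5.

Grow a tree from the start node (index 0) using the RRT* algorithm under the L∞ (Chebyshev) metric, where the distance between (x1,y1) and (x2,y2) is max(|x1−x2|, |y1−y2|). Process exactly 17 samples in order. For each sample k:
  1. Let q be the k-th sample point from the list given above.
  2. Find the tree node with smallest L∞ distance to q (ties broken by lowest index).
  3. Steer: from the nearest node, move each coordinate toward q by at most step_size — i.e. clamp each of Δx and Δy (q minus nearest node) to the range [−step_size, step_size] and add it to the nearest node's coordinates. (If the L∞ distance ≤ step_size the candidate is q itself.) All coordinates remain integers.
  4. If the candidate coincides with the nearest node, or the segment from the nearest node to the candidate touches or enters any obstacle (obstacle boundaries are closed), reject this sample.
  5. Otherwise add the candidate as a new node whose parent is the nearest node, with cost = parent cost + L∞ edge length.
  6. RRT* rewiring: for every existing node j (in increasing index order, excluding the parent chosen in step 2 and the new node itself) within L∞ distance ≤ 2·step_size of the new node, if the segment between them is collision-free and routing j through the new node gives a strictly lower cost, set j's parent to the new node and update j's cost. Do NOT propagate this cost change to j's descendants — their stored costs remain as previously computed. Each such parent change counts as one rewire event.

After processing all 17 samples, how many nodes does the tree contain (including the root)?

Node count: 10

1. q=(5,21) nearest=0 d=21 new=(5,5) → blocked by [1,5]×[4,15], reject
2. q=(0,26) nearest=0 d=26 new=(0,5) → add node 1 parent=0 cost=5
3. q=(20,20) nearest=0 d=20 new=(7,5) → add node 2 parent=0 cost=5
4. q=(0,31) nearest=1 d=26 new=(0,10) → add node 3 parent=1 cost=10
5. q=(7,21) nearest=3 d=11 new=(5,15) → blocked by [1,5]×[4,15], reject
6. q=(1,12) nearest=3 d=2 new=(1,12) → blocked by [1,5]×[4,15], reject
7. q=(2,1) nearest=0 d=1 new=(2,1) → add node 4 parent=0 cost=1
8. q=(10,31) nearest=3 d=21 new=(5,15) → blocked by [1,5]×[4,15], reject
9. q=(13,27) nearest=3 d=17 new=(5,15) → blocked by [1,5]×[4,15], reject
10. q=(20,34) nearest=3 d=24 new=(5,15) → blocked by [1,5]×[4,15], reject
11. q=(0,12) nearest=3 d=2 new=(0,12) → add node 5 parent=3 cost=12
12. q=(19,19) nearest=2 d=14 new=(12,10) → add node 6 parent=2 cost=10
13. q=(17,27) nearest=3 d=17 new=(5,15) → blocked by [1,5]×[4,15], reject
14. q=(17,26) nearest=6 d=16 new=(17,15) → add node 7 parent=6 cost=15
15. q=(9,17) nearest=6 d=7 new=(9,15) → blocked by [9,11]×[13,16], reject
16. q=(14,35) nearest=7 d=20 new=(14,20) → add node 8 parent=7 cost=20
17. q=(10,5) nearest=2 d=3 new=(10,5) → add node 9 parent=2 cost=8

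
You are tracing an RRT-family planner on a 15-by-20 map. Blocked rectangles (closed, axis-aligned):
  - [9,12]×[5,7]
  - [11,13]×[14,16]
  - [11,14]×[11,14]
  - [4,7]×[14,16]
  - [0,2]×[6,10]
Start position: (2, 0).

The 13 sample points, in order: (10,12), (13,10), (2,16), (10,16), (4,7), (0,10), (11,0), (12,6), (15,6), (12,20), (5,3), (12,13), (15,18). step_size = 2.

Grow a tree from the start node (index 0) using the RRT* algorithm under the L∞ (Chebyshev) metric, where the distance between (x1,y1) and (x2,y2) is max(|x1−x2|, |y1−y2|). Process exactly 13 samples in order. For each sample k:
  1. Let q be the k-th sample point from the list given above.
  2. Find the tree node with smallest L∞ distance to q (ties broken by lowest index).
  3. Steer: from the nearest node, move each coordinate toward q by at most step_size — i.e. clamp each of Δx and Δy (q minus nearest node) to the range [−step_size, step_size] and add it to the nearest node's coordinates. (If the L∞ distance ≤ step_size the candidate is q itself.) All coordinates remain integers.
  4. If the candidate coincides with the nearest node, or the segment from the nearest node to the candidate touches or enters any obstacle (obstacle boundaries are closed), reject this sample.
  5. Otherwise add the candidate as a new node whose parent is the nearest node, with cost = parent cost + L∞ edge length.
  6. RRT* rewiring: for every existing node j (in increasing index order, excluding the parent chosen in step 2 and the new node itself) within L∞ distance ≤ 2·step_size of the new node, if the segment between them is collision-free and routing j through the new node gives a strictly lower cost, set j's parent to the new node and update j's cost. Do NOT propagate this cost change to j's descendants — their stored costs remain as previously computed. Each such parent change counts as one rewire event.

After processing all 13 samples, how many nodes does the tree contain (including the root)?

Node count: 11

1. q=(10,12) nearest=0 d=12 new=(4,2) → add node 1 parent=0 cost=2
2. q=(13,10) nearest=1 d=9 new=(6,4) → add node 2 parent=1 cost=4
3. q=(2,16) nearest=2 d=12 new=(4,6) → add node 3 parent=2 cost=6
4. q=(10,16) nearest=3 d=10 new=(6,8) → add node 4 parent=3 cost=8
5. q=(4,7) nearest=3 d=1 new=(4,7) → add node 5 parent=3 cost=7
6. q=(0,10) nearest=3 d=4 new=(2,8) → blocked by [0,2]×[6,10], reject
7. q=(11,0) nearest=2 d=5 new=(8,2) → add node 6 parent=2 cost=6
8. q=(12,6) nearest=6 d=4 new=(10,4) → add node 7 parent=6 cost=8
9. q=(15,6) nearest=7 d=5 new=(12,6) → blocked by [9,12]×[5,7], reject
10. q=(12,20) nearest=4 d=12 new=(8,10) → add node 8 parent=4 cost=10
11. q=(5,3) nearest=1 d=1 new=(5,3) → add node 9 parent=1 cost=3
12. q=(12,13) nearest=8 d=4 new=(10,12) → add node 10 parent=8 cost=12
13. q=(15,18) nearest=10 d=6 new=(12,14) → blocked by [11,13]×[14,16], reject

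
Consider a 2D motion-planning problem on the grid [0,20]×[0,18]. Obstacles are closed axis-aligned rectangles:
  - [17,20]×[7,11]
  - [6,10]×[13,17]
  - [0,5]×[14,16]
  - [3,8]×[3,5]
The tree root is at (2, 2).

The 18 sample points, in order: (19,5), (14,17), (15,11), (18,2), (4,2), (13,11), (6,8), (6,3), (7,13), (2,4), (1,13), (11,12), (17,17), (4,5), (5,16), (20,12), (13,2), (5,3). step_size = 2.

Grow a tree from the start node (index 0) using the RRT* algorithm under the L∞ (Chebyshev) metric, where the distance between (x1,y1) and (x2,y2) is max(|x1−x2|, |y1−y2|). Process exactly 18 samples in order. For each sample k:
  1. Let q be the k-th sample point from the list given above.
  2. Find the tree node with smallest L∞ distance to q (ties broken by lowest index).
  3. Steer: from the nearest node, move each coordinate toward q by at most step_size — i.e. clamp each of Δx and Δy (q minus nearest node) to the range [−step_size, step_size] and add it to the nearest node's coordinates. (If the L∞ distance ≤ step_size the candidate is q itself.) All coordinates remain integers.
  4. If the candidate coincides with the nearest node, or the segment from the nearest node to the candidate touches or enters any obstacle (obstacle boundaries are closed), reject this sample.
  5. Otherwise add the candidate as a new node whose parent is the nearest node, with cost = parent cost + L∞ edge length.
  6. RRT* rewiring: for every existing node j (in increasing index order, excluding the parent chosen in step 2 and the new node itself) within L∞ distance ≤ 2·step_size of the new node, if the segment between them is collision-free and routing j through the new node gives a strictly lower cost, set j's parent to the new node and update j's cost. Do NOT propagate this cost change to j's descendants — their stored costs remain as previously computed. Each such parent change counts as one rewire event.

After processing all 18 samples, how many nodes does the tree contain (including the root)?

Node count: 6

1. q=(19,5) nearest=0 d=17 new=(4,4) → blocked by [3,8]×[3,5], reject
2. q=(14,17) nearest=0 d=15 new=(4,4) → blocked by [3,8]×[3,5], reject
3. q=(15,11) nearest=0 d=13 new=(4,4) → blocked by [3,8]×[3,5], reject
4. q=(18,2) nearest=0 d=16 new=(4,2) → add node 1 parent=0 cost=2
5. q=(4,2) nearest=1 d=0 → coincident, reject
6. q=(13,11) nearest=1 d=9 new=(6,4) → blocked by [3,8]×[3,5], reject
7. q=(6,8) nearest=0 d=6 new=(4,4) → blocked by [3,8]×[3,5], reject
8. q=(6,3) nearest=1 d=2 new=(6,3) → blocked by [3,8]×[3,5], reject
9. q=(7,13) nearest=0 d=11 new=(4,4) → blocked by [3,8]×[3,5], reject
10. q=(2,4) nearest=0 d=2 new=(2,4) → add node 2 parent=0 cost=2
11. q=(1,13) nearest=2 d=9 new=(1,6) → add node 3 parent=2 cost=4
12. q=(11,12) nearest=2 d=9 new=(4,6) → blocked by [3,8]×[3,5], reject
13. q=(17,17) nearest=0 d=15 new=(4,4) → blocked by [3,8]×[3,5], reject
14. q=(4,5) nearest=2 d=2 new=(4,5) → blocked by [3,8]×[3,5], reject
15. q=(5,16) nearest=3 d=10 new=(3,8) → add node 4 parent=3 cost=6
16. q=(20,12) nearest=1 d=16 new=(6,4) → blocked by [3,8]×[3,5], reject
17. q=(13,2) nearest=1 d=9 new=(6,2) → add node 5 parent=1 cost=4
18. q=(5,3) nearest=1 d=1 new=(5,3) → blocked by [3,8]×[3,5], reject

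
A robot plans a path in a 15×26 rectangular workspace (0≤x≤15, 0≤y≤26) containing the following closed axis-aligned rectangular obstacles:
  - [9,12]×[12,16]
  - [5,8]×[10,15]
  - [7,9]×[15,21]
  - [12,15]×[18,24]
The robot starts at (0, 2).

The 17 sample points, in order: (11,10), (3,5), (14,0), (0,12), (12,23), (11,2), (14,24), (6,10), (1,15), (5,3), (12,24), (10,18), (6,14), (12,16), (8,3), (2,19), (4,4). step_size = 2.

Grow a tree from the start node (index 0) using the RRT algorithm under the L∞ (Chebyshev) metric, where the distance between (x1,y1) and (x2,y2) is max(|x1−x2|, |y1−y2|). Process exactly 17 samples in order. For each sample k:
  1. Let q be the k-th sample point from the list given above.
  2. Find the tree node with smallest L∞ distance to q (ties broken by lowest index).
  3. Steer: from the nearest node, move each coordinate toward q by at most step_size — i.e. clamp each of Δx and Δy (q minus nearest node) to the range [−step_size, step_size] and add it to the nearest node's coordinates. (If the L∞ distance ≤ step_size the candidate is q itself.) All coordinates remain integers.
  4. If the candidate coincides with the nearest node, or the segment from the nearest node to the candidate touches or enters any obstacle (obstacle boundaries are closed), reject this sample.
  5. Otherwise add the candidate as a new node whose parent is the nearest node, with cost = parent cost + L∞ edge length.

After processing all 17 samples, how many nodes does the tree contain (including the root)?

Node count: 12

1. q=(11,10) nearest=0 d=11 new=(2,4) → add node 1 parent=0 cost=2
2. q=(3,5) nearest=1 d=1 new=(3,5) → add node 2 parent=1 cost=3
3. q=(14,0) nearest=2 d=11 new=(5,3) → add node 3 parent=2 cost=5
4. q=(0,12) nearest=2 d=7 new=(1,7) → add node 4 parent=2 cost=5
5. q=(12,23) nearest=4 d=16 new=(3,9) → add node 5 parent=4 cost=7
6. q=(11,2) nearest=3 d=6 new=(7,2) → add node 6 parent=3 cost=7
7. q=(14,24) nearest=5 d=15 new=(5,11) → blocked by [5,8]×[10,15], reject
8. q=(6,10) nearest=5 d=3 new=(5,10) → blocked by [5,8]×[10,15], reject
9. q=(1,15) nearest=5 d=6 new=(1,11) → add node 7 parent=5 cost=9
10. q=(5,3) nearest=3 d=0 → coincident, reject
11. q=(12,24) nearest=7 d=13 new=(3,13) → add node 8 parent=7 cost=11
12. q=(10,18) nearest=8 d=7 new=(5,15) → blocked by [5,8]×[10,15], reject
13. q=(6,14) nearest=8 d=3 new=(5,14) → blocked by [5,8]×[10,15], reject
14. q=(12,16) nearest=5 d=9 new=(5,11) → blocked by [5,8]×[10,15], reject
15. q=(8,3) nearest=6 d=1 new=(8,3) → add node 9 parent=6 cost=8
16. q=(2,19) nearest=8 d=6 new=(2,15) → add node 10 parent=8 cost=13
17. q=(4,4) nearest=2 d=1 new=(4,4) → add node 11 parent=2 cost=4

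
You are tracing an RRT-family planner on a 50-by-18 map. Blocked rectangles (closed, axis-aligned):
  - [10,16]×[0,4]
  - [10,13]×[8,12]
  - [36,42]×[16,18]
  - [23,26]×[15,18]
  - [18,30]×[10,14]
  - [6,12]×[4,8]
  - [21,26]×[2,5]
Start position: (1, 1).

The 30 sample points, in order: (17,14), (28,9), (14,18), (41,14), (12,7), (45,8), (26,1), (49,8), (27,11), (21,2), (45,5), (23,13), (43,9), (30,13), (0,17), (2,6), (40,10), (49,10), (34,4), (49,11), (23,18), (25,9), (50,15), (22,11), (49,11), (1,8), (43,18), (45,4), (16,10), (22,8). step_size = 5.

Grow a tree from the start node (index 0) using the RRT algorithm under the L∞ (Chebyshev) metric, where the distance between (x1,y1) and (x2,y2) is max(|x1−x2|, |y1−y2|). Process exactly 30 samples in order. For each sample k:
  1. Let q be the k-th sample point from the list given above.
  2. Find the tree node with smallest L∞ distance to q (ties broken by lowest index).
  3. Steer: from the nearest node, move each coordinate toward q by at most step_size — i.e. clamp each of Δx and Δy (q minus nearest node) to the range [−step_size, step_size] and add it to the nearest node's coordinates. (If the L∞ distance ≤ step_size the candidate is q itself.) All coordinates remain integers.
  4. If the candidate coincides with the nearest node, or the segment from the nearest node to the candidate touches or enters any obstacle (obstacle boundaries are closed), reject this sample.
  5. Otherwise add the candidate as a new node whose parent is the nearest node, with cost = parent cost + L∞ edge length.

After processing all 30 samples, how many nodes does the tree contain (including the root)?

Node count: 5

1. q=(17,14) nearest=0 d=16 new=(6,6) → blocked by [6,12]×[4,8], reject
2. q=(28,9) nearest=0 d=27 new=(6,6) → blocked by [6,12]×[4,8], reject
3. q=(14,18) nearest=0 d=17 new=(6,6) → blocked by [6,12]×[4,8], reject
4. q=(41,14) nearest=0 d=40 new=(6,6) → blocked by [6,12]×[4,8], reject
5. q=(12,7) nearest=0 d=11 new=(6,6) → blocked by [6,12]×[4,8], reject
6. q=(45,8) nearest=0 d=44 new=(6,6) → blocked by [6,12]×[4,8], reject
7. q=(26,1) nearest=0 d=25 new=(6,1) → add node 1 parent=0 cost=5
8. q=(49,8) nearest=1 d=43 new=(11,6) → blocked by [6,12]×[4,8], reject
9. q=(27,11) nearest=1 d=21 new=(11,6) → blocked by [6,12]×[4,8], reject
10. q=(21,2) nearest=1 d=15 new=(11,2) → blocked by [10,16]×[0,4], reject
11. q=(45,5) nearest=1 d=39 new=(11,5) → blocked by [6,12]×[4,8], reject
12. q=(23,13) nearest=1 d=17 new=(11,6) → blocked by [6,12]×[4,8], reject
13. q=(43,9) nearest=1 d=37 new=(11,6) → blocked by [6,12]×[4,8], reject
14. q=(30,13) nearest=1 d=24 new=(11,6) → blocked by [6,12]×[4,8], reject
15. q=(0,17) nearest=0 d=16 new=(0,6) → add node 2 parent=0 cost=5
16. q=(2,6) nearest=2 d=2 new=(2,6) → add node 3 parent=2 cost=7
17. q=(40,10) nearest=1 d=34 new=(11,6) → blocked by [6,12]×[4,8], reject
18. q=(49,10) nearest=1 d=43 new=(11,6) → blocked by [6,12]×[4,8], reject
19. q=(34,4) nearest=1 d=28 new=(11,4) → blocked by [10,16]×[0,4], reject
20. q=(49,11) nearest=1 d=43 new=(11,6) → blocked by [6,12]×[4,8], reject
21. q=(23,18) nearest=1 d=17 new=(11,6) → blocked by [6,12]×[4,8], reject
22. q=(25,9) nearest=1 d=19 new=(11,6) → blocked by [6,12]×[4,8], reject
23. q=(50,15) nearest=1 d=44 new=(11,6) → blocked by [6,12]×[4,8], reject
24. q=(22,11) nearest=1 d=16 new=(11,6) → blocked by [6,12]×[4,8], reject
25. q=(49,11) nearest=1 d=43 new=(11,6) → blocked by [6,12]×[4,8], reject
26. q=(1,8) nearest=2 d=2 new=(1,8) → add node 4 parent=2 cost=7
27. q=(43,18) nearest=1 d=37 new=(11,6) → blocked by [6,12]×[4,8], reject
28. q=(45,4) nearest=1 d=39 new=(11,4) → blocked by [10,16]×[0,4], reject
29. q=(16,10) nearest=1 d=10 new=(11,6) → blocked by [6,12]×[4,8], reject
30. q=(22,8) nearest=1 d=16 new=(11,6) → blocked by [6,12]×[4,8], reject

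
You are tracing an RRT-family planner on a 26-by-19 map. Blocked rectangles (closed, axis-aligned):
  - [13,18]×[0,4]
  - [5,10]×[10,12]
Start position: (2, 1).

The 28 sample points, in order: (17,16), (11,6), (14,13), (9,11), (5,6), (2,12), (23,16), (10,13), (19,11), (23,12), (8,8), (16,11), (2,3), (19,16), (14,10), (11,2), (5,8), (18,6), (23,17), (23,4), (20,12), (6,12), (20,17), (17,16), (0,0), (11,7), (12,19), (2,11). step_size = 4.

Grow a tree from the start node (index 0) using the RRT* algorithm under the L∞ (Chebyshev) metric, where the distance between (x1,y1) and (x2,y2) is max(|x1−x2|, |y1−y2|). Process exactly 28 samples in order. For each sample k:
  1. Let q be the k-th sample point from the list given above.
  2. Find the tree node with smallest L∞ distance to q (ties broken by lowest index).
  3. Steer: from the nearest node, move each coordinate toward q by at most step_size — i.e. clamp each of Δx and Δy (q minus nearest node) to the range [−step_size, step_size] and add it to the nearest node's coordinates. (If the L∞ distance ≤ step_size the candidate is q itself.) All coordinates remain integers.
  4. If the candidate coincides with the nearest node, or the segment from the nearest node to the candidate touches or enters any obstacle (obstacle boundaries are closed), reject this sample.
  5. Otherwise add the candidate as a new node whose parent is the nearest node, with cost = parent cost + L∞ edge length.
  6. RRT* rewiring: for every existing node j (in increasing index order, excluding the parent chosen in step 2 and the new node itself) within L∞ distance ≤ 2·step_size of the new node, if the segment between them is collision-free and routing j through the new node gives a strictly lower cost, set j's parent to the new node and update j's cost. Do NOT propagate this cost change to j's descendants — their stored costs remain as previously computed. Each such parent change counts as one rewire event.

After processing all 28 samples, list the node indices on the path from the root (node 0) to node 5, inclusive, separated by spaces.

1. q=(17,16) nearest=0 d=15 new=(6,5) → add node 1 parent=0 cost=4
2. q=(11,6) nearest=1 d=5 new=(10,6) → add node 2 parent=1 cost=8
3. q=(14,13) nearest=2 d=7 new=(14,10) → add node 3 parent=2 cost=12
4. q=(9,11) nearest=2 d=5 new=(9,10) → blocked by [5,10]×[10,12], reject
5. q=(5,6) nearest=1 d=1 new=(5,6) → add node 4 parent=1 cost=5
6. q=(2,12) nearest=4 d=6 new=(2,10) → add node 5 parent=4 cost=9
7. q=(23,16) nearest=3 d=9 new=(18,14) → add node 6 parent=3 cost=16
8. q=(10,13) nearest=3 d=4 new=(10,13) → add node 7 parent=3 cost=16
9. q=(19,11) nearest=6 d=3 new=(19,11) → add node 8 parent=6 cost=19
10. q=(23,12) nearest=8 d=4 new=(23,12) → add node 9 parent=8 cost=23
11. q=(8,8) nearest=2 d=2 new=(8,8) → add node 10 parent=2 cost=10
12. q=(16,11) nearest=3 d=2 new=(16,11) → add node 11 parent=3 cost=14; rewire 8→11 (17<19); rewire 9→11 (21<23)
13. q=(2,3) nearest=0 d=2 new=(2,3) → add node 12 parent=0 cost=2; rewire 10→12 (8<10)
14. q=(19,16) nearest=6 d=2 new=(19,16) → add node 13 parent=6 cost=18
15. q=(14,10) nearest=3 d=0 → coincident, reject
16. q=(11,2) nearest=2 d=4 new=(11,2) → add node 14 parent=2 cost=12
17. q=(5,8) nearest=4 d=2 new=(5,8) → add node 15 parent=4 cost=7
18. q=(18,6) nearest=3 d=4 new=(18,6) → add node 16 parent=3 cost=16
19. q=(23,17) nearest=13 d=4 new=(23,17) → add node 17 parent=13 cost=22
20. q=(23,4) nearest=16 d=5 new=(22,4) → add node 18 parent=16 cost=20
21. q=(20,12) nearest=8 d=1 new=(20,12) → add node 19 parent=8 cost=18
22. q=(6,12) nearest=5 d=4 new=(6,12) → blocked by [5,10]×[10,12], reject
23. q=(20,17) nearest=13 d=1 new=(20,17) → add node 20 parent=13 cost=19
24. q=(17,16) nearest=6 d=2 new=(17,16) → add node 21 parent=6 cost=18
25. q=(0,0) nearest=0 d=2 new=(0,0) → add node 22 parent=0 cost=2
26. q=(11,7) nearest=2 d=1 new=(11,7) → add node 23 parent=2 cost=9; rewire 7→23 (15<16)
27. q=(12,19) nearest=21 d=5 new=(13,19) → add node 24 parent=21 cost=22
28. q=(2,11) nearest=5 d=1 new=(2,11) → add node 25 parent=5 cost=10

Path: 0 1 4 5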